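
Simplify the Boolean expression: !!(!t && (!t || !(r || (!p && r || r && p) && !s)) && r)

!!(!t && (!t || !(r || (!p && r || r && p) && !s)) && r)
= !!(!t && (!t || !(r || r && !s)) && r)   (distribution)
= !!(!t && (!t || !r) && r)   (absorption)
= !!(!t && r)   (absorption)
= !t && r   (double negation)

!t && r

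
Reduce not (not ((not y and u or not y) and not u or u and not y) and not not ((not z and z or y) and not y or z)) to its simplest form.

not y or not z

not (not ((not y and u or not y) and not u or u and not y) and not not ((not z and z or y) and not y or z))
= not (not (not y and not u or u and not y) and not not ((not z and z or y) and not y or z))
= not (not (not y and not u or u and not y) and not not (y and not y or z))
= not y and not u or u and not y or not (y and not y or z)
= not y and not u or u and not y or not z
= not y or not z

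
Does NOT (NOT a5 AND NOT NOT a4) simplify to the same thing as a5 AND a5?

No

E1: NOT (NOT a5 AND NOT NOT a4)
    = a5 OR NOT a4
E2: a5 AND a5
    = a5
These differ: at a4=0, a5=0, E1 = 1 but E2 = 0.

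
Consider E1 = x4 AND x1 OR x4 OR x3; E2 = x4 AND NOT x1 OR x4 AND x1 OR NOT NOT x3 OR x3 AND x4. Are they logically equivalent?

E1: x4 AND x1 OR x4 OR x3
    = x4 OR x3
E2: x4 AND NOT x1 OR x4 AND x1 OR NOT NOT x3 OR x3 AND x4
    = x4 AND NOT x1 OR x4 AND x1 OR x3 OR x3 AND x4
    = x4 OR x3 OR x3 AND x4
    = x4 OR x3
Both reduce to x4 OR x3, so they are equivalent.

Yes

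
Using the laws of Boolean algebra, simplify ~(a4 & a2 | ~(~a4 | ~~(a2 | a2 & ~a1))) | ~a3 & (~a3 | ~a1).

~a4 | ~a3

~(a4 & a2 | ~(~a4 | ~~(a2 | a2 & ~a1))) | ~a3 & (~a3 | ~a1)
= ~(a4 & a2 | a4 & ~(a2 | a2 & ~a1)) | ~a3 & (~a3 | ~a1)   (De Morgan)
= ~(a4 & a2 | a4 & ~a2) | ~a3 & (~a3 | ~a1)   (absorption)
= ~(a4 & a2 | a4 & ~a2) | ~a3   (absorption)
= ~a4 | ~a3   (distribution)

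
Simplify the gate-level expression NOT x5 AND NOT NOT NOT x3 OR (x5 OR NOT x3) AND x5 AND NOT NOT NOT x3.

NOT x3

NOT x5 AND NOT NOT NOT x3 OR (x5 OR NOT x3) AND x5 AND NOT NOT NOT x3
= NOT x5 AND NOT NOT NOT x3 OR x5 AND NOT NOT NOT x3   (absorption)
= NOT NOT NOT x3   (distribution)
= NOT x3   (double negation)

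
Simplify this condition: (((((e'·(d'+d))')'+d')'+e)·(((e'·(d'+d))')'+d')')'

e'+d'

(((((e'·(d'+d))')'+d')'+e)·(((e'·(d'+d))')'+d')')'
= ((((e'·(d'+d))')'+d')')'
= ((e'·(d'+d))')'+d'
= ((e')')'+d'
= e'+d'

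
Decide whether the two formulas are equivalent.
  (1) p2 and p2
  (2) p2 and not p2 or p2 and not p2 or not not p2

E1: p2 and p2
    = p2   — idempotence
E2: p2 and not p2 or p2 and not p2 or not not p2
    = p2 and not p2 or not not p2   — complement / identity
    = p2 and not p2 or p2   — double negation
    = p2   — complement / identity
Both reduce to p2, so they are equivalent.

Yes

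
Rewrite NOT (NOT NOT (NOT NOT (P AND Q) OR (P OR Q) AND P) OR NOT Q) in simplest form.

NOT (NOT NOT (NOT NOT (P AND Q) OR (P OR Q) AND P) OR NOT Q)
= NOT (NOT NOT (P AND Q OR (P OR Q) AND P) OR NOT Q)
= NOT (NOT NOT (P AND Q OR P) OR NOT Q)
= NOT (P AND Q OR P) AND Q
= NOT P AND Q

NOT P AND Q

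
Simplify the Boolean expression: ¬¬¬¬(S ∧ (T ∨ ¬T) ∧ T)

S ∧ T

¬¬¬¬(S ∧ (T ∨ ¬T) ∧ T)
= ¬¬¬¬(S ∧ T)   (complement / identity)
= ¬¬(S ∧ T)   (double negation)
= S ∧ T   (double negation)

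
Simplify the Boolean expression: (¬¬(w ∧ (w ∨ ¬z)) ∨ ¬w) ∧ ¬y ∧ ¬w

(¬¬(w ∧ (w ∨ ¬z)) ∨ ¬w) ∧ ¬y ∧ ¬w
= (¬¬w ∨ ¬w) ∧ ¬y ∧ ¬w   — absorption
= (w ∨ ¬w) ∧ ¬y ∧ ¬w   — double negation
= ¬y ∧ ¬w   — complement / identity

¬y ∧ ¬w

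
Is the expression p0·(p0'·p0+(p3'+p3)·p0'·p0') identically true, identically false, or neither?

p0·(p0'·p0+(p3'+p3)·p0'·p0')
= p0·(p0'·p0+p0'·p0')   [complement / identity]
= p0·p0'   [distribution]
= 0   [complement]

identically false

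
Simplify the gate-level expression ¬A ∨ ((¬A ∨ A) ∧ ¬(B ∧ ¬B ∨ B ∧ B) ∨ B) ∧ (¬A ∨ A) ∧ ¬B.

¬A ∨ ¬B

¬A ∨ ((¬A ∨ A) ∧ ¬(B ∧ ¬B ∨ B ∧ B) ∨ B) ∧ (¬A ∨ A) ∧ ¬B
= ¬A ∨ ((¬A ∨ A) ∧ ¬B ∨ B) ∧ (¬A ∨ A) ∧ ¬B
= ¬A ∨ (¬A ∨ A) ∧ ¬B
= ¬A ∨ ¬B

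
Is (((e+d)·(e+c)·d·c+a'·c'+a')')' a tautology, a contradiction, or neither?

(((e+d)·(e+c)·d·c+a'·c'+a')')'
= (((d·c+e)·d·c+a'·c'+a')')'   — distribution
= (((d·c+e)·d·c+a')')'   — absorption
= (d·c+e)·d·c+a'   — double negation
= d·c+a'   — absorption
This depends on a, c, d, so it is not a constant.

neither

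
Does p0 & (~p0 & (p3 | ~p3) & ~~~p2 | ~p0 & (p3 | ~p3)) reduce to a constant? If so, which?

yes, False

p0 & (~p0 & (p3 | ~p3) & ~~~p2 | ~p0 & (p3 | ~p3))
= p0 & (~p0 & (p3 | ~p3) & ~p2 | ~p0 & (p3 | ~p3))   (double negation)
= p0 & ~p0 & (p3 | ~p3)   (absorption)
= p0 & ~p0   (complement / identity)
= 0   (complement)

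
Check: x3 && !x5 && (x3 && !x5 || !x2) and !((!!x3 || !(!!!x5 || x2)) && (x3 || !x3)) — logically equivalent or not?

E1: x3 && !x5 && (x3 && !x5 || !x2)
    = x3 && !x5
E2: !((!!x3 || !(!!!x5 || x2)) && (x3 || !x3))
    = !(!!x3 || !(!!!x5 || x2))
    = !(!!x3 || !(!x5 || x2))
    = !x3 && (!x5 || x2)
These differ: at x2=0, x3=0, x5=0, E1 = 0 but E2 = 1.

No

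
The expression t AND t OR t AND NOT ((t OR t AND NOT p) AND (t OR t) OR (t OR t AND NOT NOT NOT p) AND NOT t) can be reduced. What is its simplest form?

t AND t OR t AND NOT ((t OR t AND NOT p) AND (t OR t) OR (t OR t AND NOT NOT NOT p) AND NOT t)
= t AND t OR t AND NOT ((t OR t AND NOT p) AND t OR (t OR t AND NOT NOT NOT p) AND NOT t)   [idempotence]
= t AND t OR t AND NOT ((t OR t AND NOT p) AND t OR (t OR t AND NOT p) AND NOT t)   [double negation]
= t AND t OR t AND NOT (t OR t AND NOT p)   [distribution]
= t AND t OR t AND NOT t   [absorption]
= t   [distribution]

t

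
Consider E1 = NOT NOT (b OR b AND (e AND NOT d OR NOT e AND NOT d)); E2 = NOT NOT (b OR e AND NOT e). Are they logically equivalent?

E1: NOT NOT (b OR b AND (e AND NOT d OR NOT e AND NOT d))
    = NOT NOT (b OR b AND NOT d)
    = NOT NOT b
    = b
E2: NOT NOT (b OR e AND NOT e)
    = NOT NOT b
    = b
Both reduce to b, so they are equivalent.

Yes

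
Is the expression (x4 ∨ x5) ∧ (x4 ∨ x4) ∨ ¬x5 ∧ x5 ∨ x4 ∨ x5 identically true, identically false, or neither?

neither

(x4 ∨ x5) ∧ (x4 ∨ x4) ∨ ¬x5 ∧ x5 ∨ x4 ∨ x5
= (x4 ∨ x5) ∧ x4 ∨ ¬x5 ∧ x5 ∨ x4 ∨ x5   — idempotence
= (x4 ∨ x5) ∧ x4 ∨ x4 ∨ x5   — complement / identity
= x4 ∨ x5   — absorption
This depends on x4, x5, so it is not a constant.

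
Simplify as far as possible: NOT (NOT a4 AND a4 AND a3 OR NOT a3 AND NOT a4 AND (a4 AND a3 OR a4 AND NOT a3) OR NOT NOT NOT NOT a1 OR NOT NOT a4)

NOT a1 AND NOT a4

NOT (NOT a4 AND a4 AND a3 OR NOT a3 AND NOT a4 AND (a4 AND a3 OR a4 AND NOT a3) OR NOT NOT NOT NOT a1 OR NOT NOT a4)
= NOT (NOT a4 AND a4 AND a3 OR NOT a3 AND NOT a4 AND a4 OR NOT NOT NOT NOT a1 OR NOT NOT a4)   [distribution]
= NOT (NOT a4 AND a4 AND a3 OR NOT a3 AND NOT a4 AND a4 OR NOT NOT a1 OR NOT NOT a4)   [double negation]
= NOT (NOT a4 AND a4 OR NOT NOT a1 OR NOT NOT a4)   [distribution]
= NOT (NOT NOT a1 OR NOT NOT a4)   [complement / identity]
= NOT a1 AND NOT a4   [De Morgan]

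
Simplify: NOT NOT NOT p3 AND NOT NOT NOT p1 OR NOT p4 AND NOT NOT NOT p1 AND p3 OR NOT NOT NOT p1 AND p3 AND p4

NOT NOT NOT p3 AND NOT NOT NOT p1 OR NOT p4 AND NOT NOT NOT p1 AND p3 OR NOT NOT NOT p1 AND p3 AND p4
= NOT NOT NOT p3 AND NOT NOT NOT p1 OR NOT NOT NOT p1 AND p3   (distribution)
= NOT p3 AND NOT NOT NOT p1 OR NOT NOT NOT p1 AND p3   (double negation)
= NOT NOT NOT p1   (distribution)
= NOT p1   (double negation)

NOT p1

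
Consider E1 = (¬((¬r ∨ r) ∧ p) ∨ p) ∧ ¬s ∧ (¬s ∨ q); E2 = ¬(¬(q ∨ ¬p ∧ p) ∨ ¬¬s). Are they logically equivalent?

E1: (¬((¬r ∨ r) ∧ p) ∨ p) ∧ ¬s ∧ (¬s ∨ q)
    = (¬p ∨ p) ∧ ¬s ∧ (¬s ∨ q)   — complement / identity
    = ¬s ∧ (¬s ∨ q)   — complement / identity
    = ¬s   — absorption
E2: ¬(¬(q ∨ ¬p ∧ p) ∨ ¬¬s)
    = ¬(¬q ∨ ¬¬s)   — complement / identity
    = q ∧ ¬s   — De Morgan
These differ: at p=0, q=0, r=0, s=0, E1 = 1 but E2 = 0.

No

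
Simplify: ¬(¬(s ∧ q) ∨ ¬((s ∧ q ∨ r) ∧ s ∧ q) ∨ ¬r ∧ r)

¬(¬(s ∧ q) ∨ ¬((s ∧ q ∨ r) ∧ s ∧ q) ∨ ¬r ∧ r)
= ¬(¬(s ∧ q) ∨ ¬((s ∧ q ∨ r) ∧ s ∧ q))   [complement / identity]
= ¬(¬(s ∧ q) ∨ ¬(s ∧ q))   [absorption]
= s ∧ q ∧ s ∧ q   [De Morgan]
= s ∧ q   [idempotence]

s ∧ q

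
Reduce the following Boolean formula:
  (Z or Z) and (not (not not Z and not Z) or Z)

(Z or Z) and (not (not not Z and not Z) or Z)
= (Z or Z) and (not Z or Z or Z)
= Z or Z and (not Z or Z)
= Z or Z
= Z

Z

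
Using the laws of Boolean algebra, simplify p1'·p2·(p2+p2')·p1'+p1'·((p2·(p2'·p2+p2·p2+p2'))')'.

p1'·p2

p1'·p2·(p2+p2')·p1'+p1'·((p2·(p2'·p2+p2·p2+p2'))')'
= p1'·p2·(p2+p2')·p1'+p1'·((p2·(p2+p2'))')'   [distribution]
= p1'·p2·(p2+p2')·p1'+p1'·p2·(p2+p2')   [double negation]
= p1'·p2·(p2+p2')   [absorption]
= p1'·p2   [complement / identity]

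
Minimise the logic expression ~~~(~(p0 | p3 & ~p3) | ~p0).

p0

~~~(~(p0 | p3 & ~p3) | ~p0)
= ~(~(p0 | p3 & ~p3) | ~p0)   — double negation
= (p0 | p3 & ~p3) & p0   — De Morgan
= p0 & p0   — complement / identity
= p0   — idempotence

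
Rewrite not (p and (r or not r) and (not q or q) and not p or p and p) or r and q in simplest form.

not p or r and q

not (p and (r or not r) and (not q or q) and not p or p and p) or r and q
= not (p and (not q or q) and not p or p and p) or r and q
= not (p and not p or p and p) or r and q
= not p or r and q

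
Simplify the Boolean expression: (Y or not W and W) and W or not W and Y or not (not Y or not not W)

(Y or not W and W) and W or not W and Y or not (not Y or not not W)
= Y and W or not W and Y or not (not Y or not not W)   (complement / identity)
= Y or not (not Y or not not W)   (distribution)
= Y or Y and not W   (De Morgan)
= Y   (absorption)

Y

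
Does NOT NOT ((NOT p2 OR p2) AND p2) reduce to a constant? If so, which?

no

NOT NOT ((NOT p2 OR p2) AND p2)
= NOT NOT p2   (complement / identity)
= p2   (double negation)
This depends on p2, so it is not a constant.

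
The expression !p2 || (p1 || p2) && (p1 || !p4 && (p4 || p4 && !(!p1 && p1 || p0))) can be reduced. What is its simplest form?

!p2 || (p1 || p2) && (p1 || !p4 && (p4 || p4 && !(!p1 && p1 || p0)))
= !p2 || (p1 || p2) && (p1 || !p4 && (p4 || p4 && !p0))
= !p2 || (p1 || p2) && (p1 || !p4 && p4)
= !p2 || (p1 || p2) && p1
= !p2 || p1

!p2 || p1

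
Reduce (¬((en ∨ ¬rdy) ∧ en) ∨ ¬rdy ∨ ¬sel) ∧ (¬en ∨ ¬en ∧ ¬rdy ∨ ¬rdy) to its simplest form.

¬en ∨ ¬rdy

(¬((en ∨ ¬rdy) ∧ en) ∨ ¬rdy ∨ ¬sel) ∧ (¬en ∨ ¬en ∧ ¬rdy ∨ ¬rdy)
= (¬((en ∨ ¬rdy) ∧ en) ∨ ¬rdy ∨ ¬sel) ∧ (¬en ∨ ¬rdy)   (absorption)
= (¬en ∨ ¬rdy ∨ ¬sel) ∧ (¬en ∨ ¬rdy)   (absorption)
= ¬en ∨ ¬rdy   (absorption)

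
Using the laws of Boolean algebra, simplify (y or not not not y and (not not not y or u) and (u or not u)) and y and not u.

y and not u

(y or not not not y and (not not not y or u) and (u or not u)) and y and not u
= (y or not not not y and (u or not u)) and y and not u   [absorption]
= (y or not not not y) and y and not u   [complement / identity]
= (y or not y) and y and not u   [double negation]
= y and not u   [complement / identity]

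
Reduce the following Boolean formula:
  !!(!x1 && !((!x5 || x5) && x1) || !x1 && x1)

!!(!x1 && !((!x5 || x5) && x1) || !x1 && x1)
= !!(!x1 && !x1 || !x1 && x1)   [complement / identity]
= !!!x1   [distribution]
= !x1   [double negation]

!x1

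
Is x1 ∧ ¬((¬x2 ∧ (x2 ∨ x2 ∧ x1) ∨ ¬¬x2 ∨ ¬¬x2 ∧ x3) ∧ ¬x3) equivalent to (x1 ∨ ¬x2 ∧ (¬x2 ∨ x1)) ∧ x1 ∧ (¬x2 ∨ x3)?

E1: x1 ∧ ¬((¬x2 ∧ (x2 ∨ x2 ∧ x1) ∨ ¬¬x2 ∨ ¬¬x2 ∧ x3) ∧ ¬x3)
    = x1 ∧ ¬((¬x2 ∧ x2 ∨ ¬¬x2 ∨ ¬¬x2 ∧ x3) ∧ ¬x3)   (absorption)
    = x1 ∧ ¬((¬¬x2 ∨ ¬¬x2 ∧ x3) ∧ ¬x3)   (complement / identity)
    = x1 ∧ ¬(¬¬x2 ∧ ¬x3)   (absorption)
    = x1 ∧ (¬x2 ∨ x3)   (De Morgan)
E2: (x1 ∨ ¬x2 ∧ (¬x2 ∨ x1)) ∧ x1 ∧ (¬x2 ∨ x3)
    = (x1 ∨ ¬x2) ∧ x1 ∧ (¬x2 ∨ x3)   (absorption)
    = x1 ∧ (¬x2 ∨ x3)   (absorption)
Both reduce to x1 ∧ (¬x2 ∨ x3), so they are equivalent.

Yes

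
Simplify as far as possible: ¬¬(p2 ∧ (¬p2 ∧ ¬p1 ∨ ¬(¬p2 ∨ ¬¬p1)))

p2 ∧ ¬p1

¬¬(p2 ∧ (¬p2 ∧ ¬p1 ∨ ¬(¬p2 ∨ ¬¬p1)))
= p2 ∧ (¬p2 ∧ ¬p1 ∨ ¬(¬p2 ∨ ¬¬p1))   (double negation)
= p2 ∧ (¬p2 ∧ ¬p1 ∨ p2 ∧ ¬p1)   (De Morgan)
= p2 ∧ ¬p1   (distribution)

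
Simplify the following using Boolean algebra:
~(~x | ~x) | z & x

x

~(~x | ~x) | z & x
= x & x | z & x
= x & (x | z)
= x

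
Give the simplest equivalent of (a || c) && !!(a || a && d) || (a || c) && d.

c && d || a

(a || c) && !!(a || a && d) || (a || c) && d
= (a || c) && (!!(a || a && d) || d)   — distribution
= (a || c) && (a || a && d || d)   — double negation
= (a || c) && (a || d)   — absorption
= c && d || a   — distribution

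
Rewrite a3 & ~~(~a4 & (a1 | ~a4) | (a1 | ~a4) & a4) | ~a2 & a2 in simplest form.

a3 & (a1 | ~a4)

a3 & ~~(~a4 & (a1 | ~a4) | (a1 | ~a4) & a4) | ~a2 & a2
= a3 & ~~(a1 | ~a4) | ~a2 & a2   — distribution
= a3 & ~~(a1 | ~a4)   — complement / identity
= a3 & (a1 | ~a4)   — double negation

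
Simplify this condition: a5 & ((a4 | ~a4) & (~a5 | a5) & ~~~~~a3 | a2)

a5 & (~a3 | a2)

a5 & ((a4 | ~a4) & (~a5 | a5) & ~~~~~a3 | a2)
= a5 & ((~a5 | a5) & ~~~~~a3 | a2)
= a5 & (~~~~~a3 | a2)
= a5 & (~~~a3 | a2)
= a5 & (~a3 | a2)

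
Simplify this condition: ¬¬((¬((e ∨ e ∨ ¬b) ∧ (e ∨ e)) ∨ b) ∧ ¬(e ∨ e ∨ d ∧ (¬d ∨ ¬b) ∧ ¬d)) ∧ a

¬e ∧ a

¬¬((¬((e ∨ e ∨ ¬b) ∧ (e ∨ e)) ∨ b) ∧ ¬(e ∨ e ∨ d ∧ (¬d ∨ ¬b) ∧ ¬d)) ∧ a
= ¬¬((¬(e ∨ e) ∨ b) ∧ ¬(e ∨ e ∨ d ∧ (¬d ∨ ¬b) ∧ ¬d)) ∧ a
= ¬¬((¬(e ∨ e) ∨ b) ∧ ¬(e ∨ e ∨ d ∧ ¬d)) ∧ a
= ¬¬((¬(e ∨ e) ∨ b) ∧ ¬(e ∨ e)) ∧ a
= (¬(e ∨ e) ∨ b) ∧ ¬(e ∨ e) ∧ a
= ¬(e ∨ e) ∧ a
= ¬e ∧ a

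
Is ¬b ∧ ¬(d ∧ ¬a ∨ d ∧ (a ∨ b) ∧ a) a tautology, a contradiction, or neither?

neither

¬b ∧ ¬(d ∧ ¬a ∨ d ∧ (a ∨ b) ∧ a)
= ¬b ∧ ¬(d ∧ ¬a ∨ d ∧ a)   (absorption)
= ¬b ∧ ¬d   (distribution)
This depends on b, d, so it is not a constant.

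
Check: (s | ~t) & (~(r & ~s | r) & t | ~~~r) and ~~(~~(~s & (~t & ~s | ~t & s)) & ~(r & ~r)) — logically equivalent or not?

No

E1: (s | ~t) & (~(r & ~s | r) & t | ~~~r)
    = (s | ~t) & (~(r & ~s | r) & t | ~r)   (double negation)
    = (s | ~t) & (~r & t | ~r)   (absorption)
    = (s | ~t) & ~r   (absorption)
E2: ~~(~~(~s & (~t & ~s | ~t & s)) & ~(r & ~r))
    = ~(~(~s & (~t & ~s | ~t & s)) | r & ~r)   (De Morgan)
    = ~~(~s & (~t & ~s | ~t & s))   (complement / identity)
    = ~~(~s & ~t)   (distribution)
    = ~s & ~t   (double negation)
These differ: at r=0, s=1, t=0, E1 = 1 but E2 = 0.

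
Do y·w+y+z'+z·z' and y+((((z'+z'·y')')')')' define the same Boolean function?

E1: y·w+y+z'+z·z'
    = y+z'+z·z'   [absorption]
    = y+z'   [complement / identity]
E2: y+((((z'+z'·y')')')')'
    = y+((((z')')')')'   [absorption]
    = y+((z')')'   [double negation]
    = y+z'   [double negation]
Both reduce to y+z', so they are equivalent.

Yes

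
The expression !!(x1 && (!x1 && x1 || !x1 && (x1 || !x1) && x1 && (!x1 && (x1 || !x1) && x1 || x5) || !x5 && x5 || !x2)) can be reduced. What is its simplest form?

!!(x1 && (!x1 && x1 || !x1 && (x1 || !x1) && x1 && (!x1 && (x1 || !x1) && x1 || x5) || !x5 && x5 || !x2))
= !!(x1 && (!x1 && x1 || !x1 && (x1 || !x1) && x1 && (!x1 && (x1 || !x1) && x1 || x5) || !x2))   — complement / identity
= !!(x1 && (!x1 && x1 || !x1 && (x1 || !x1) && x1 || !x2))   — absorption
= !!(x1 && (!x1 && x1 || !x1 && x1 || !x2))   — complement / identity
= !!(x1 && (!x1 && x1 || !x2))   — idempotence
= x1 && (!x1 && x1 || !x2)   — double negation
= x1 && !x2   — complement / identity

x1 && !x2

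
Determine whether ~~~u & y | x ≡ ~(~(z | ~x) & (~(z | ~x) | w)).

E1: ~~~u & y | x
    = ~u & y | x   (double negation)
E2: ~(~(z | ~x) & (~(z | ~x) | w))
    = ~~(z | ~x)   (absorption)
    = z | ~x   (double negation)
These differ: at u=1, w=1, x=0, y=0, z=0, E1 = 0 but E2 = 1.

No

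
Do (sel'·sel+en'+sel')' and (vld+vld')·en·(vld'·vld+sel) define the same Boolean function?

E1: (sel'·sel+en'+sel')'
    = (en'+sel')'
    = en·sel
E2: (vld+vld')·en·(vld'·vld+sel)
    = (vld+vld')·en·sel
    = en·sel
Both reduce to en·sel, so they are equivalent.

Yes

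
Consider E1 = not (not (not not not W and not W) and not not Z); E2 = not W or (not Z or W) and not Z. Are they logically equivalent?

Yes

E1: not (not (not not not W and not W) and not not Z)
    = not not not W and not W or not Z
    = not W and not W or not Z
    = not W or not Z
E2: not W or (not Z or W) and not Z
    = not W or not Z
Both reduce to not W or not Z, so they are equivalent.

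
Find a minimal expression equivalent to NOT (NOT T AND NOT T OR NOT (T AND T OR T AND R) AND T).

NOT (NOT T AND NOT T OR NOT (T AND T OR T AND R) AND T)
= NOT (NOT T AND NOT T OR NOT ((T OR R) AND T) AND T)   [distribution]
= NOT (NOT T AND NOT T OR NOT T AND T)   [absorption]
= NOT NOT T   [distribution]
= T   [double negation]

T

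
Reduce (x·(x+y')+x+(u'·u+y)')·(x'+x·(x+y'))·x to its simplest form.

(x·(x+y')+x+(u'·u+y)')·(x'+x·(x+y'))·x
= (x·(x+y')+(x+(u'·u+y)')·x')·x   (distribution)
= (x·(x+y')+(x+y')·x')·x   (complement / identity)
= (x+y')·x   (distribution)
= x   (absorption)

x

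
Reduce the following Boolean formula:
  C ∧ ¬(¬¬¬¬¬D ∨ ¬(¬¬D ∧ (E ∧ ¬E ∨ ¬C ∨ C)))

C ∧ D

C ∧ ¬(¬¬¬¬¬D ∨ ¬(¬¬D ∧ (E ∧ ¬E ∨ ¬C ∨ C)))
= C ∧ ¬(¬¬¬¬¬D ∨ ¬(¬¬D ∧ (¬C ∨ C)))   [complement / identity]
= C ∧ ¬(¬¬¬D ∨ ¬(¬¬D ∧ (¬C ∨ C)))   [double negation]
= C ∧ ¬(¬¬¬D ∨ ¬¬¬D)   [complement / identity]
= C ∧ ¬¬¬¬D   [idempotence]
= C ∧ ¬¬D   [double negation]
= C ∧ D   [double negation]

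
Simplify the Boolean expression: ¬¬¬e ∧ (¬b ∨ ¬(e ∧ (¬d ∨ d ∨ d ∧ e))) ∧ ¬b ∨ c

¬¬¬e ∧ (¬b ∨ ¬(e ∧ (¬d ∨ d ∨ d ∧ e))) ∧ ¬b ∨ c
= ¬¬¬e ∧ (¬b ∨ ¬(e ∧ (¬d ∨ d))) ∧ ¬b ∨ c   — absorption
= ¬e ∧ (¬b ∨ ¬(e ∧ (¬d ∨ d))) ∧ ¬b ∨ c   — double negation
= ¬e ∧ (¬b ∨ ¬e) ∧ ¬b ∨ c   — complement / identity
= ¬e ∧ ¬b ∨ c   — absorption

¬e ∧ ¬b ∨ c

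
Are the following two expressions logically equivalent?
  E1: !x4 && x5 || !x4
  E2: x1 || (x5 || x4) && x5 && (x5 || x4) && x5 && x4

E1: !x4 && x5 || !x4
    = !x4   [absorption]
E2: x1 || (x5 || x4) && x5 && (x5 || x4) && x5 && x4
    = x1 || (x5 || x4) && x5 && x4   [idempotence]
    = x1 || x5 && x4   [absorption]
These differ: at x1=1, x4=1, x5=0, E1 = 0 but E2 = 1.

No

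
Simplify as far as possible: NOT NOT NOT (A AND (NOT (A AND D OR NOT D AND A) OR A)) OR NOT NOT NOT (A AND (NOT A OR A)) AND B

NOT A

NOT NOT NOT (A AND (NOT (A AND D OR NOT D AND A) OR A)) OR NOT NOT NOT (A AND (NOT A OR A)) AND B
= NOT NOT NOT (A AND (NOT A OR A)) OR NOT NOT NOT (A AND (NOT A OR A)) AND B   (distribution)
= NOT NOT NOT (A AND (NOT A OR A))   (absorption)
= NOT NOT NOT A   (complement / identity)
= NOT A   (double negation)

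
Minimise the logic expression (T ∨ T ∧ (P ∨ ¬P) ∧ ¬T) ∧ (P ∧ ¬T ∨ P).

(T ∨ T ∧ (P ∨ ¬P) ∧ ¬T) ∧ (P ∧ ¬T ∨ P)
= (T ∨ T ∧ (P ∨ ¬P) ∧ ¬T) ∧ P   [absorption]
= (T ∨ T ∧ ¬T) ∧ P   [complement / identity]
= T ∧ P   [complement / identity]

T ∧ P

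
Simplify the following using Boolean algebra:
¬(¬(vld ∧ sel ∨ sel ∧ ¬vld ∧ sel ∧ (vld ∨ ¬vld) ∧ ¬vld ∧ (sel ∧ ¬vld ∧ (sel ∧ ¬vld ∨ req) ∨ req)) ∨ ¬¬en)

¬(¬(vld ∧ sel ∨ sel ∧ ¬vld ∧ sel ∧ (vld ∨ ¬vld) ∧ ¬vld ∧ (sel ∧ ¬vld ∧ (sel ∧ ¬vld ∨ req) ∨ req)) ∨ ¬¬en)
= ¬(¬(vld ∧ sel ∨ sel ∧ ¬vld ∧ sel ∧ ¬vld ∧ (sel ∧ ¬vld ∧ (sel ∧ ¬vld ∨ req) ∨ req)) ∨ ¬¬en)
= ¬(¬(vld ∧ sel ∨ sel ∧ ¬vld ∧ sel ∧ ¬vld ∧ (sel ∧ ¬vld ∨ req)) ∨ ¬¬en)
= (vld ∧ sel ∨ sel ∧ ¬vld ∧ sel ∧ ¬vld ∧ (sel ∧ ¬vld ∨ req)) ∧ ¬en
= (vld ∧ sel ∨ sel ∧ ¬vld ∧ (sel ∧ ¬vld ∨ req)) ∧ ¬en
= (vld ∧ sel ∨ sel ∧ ¬vld) ∧ ¬en
= sel ∧ ¬en

sel ∧ ¬en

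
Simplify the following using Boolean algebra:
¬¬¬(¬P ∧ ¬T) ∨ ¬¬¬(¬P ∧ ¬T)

P ∨ T

¬¬¬(¬P ∧ ¬T) ∨ ¬¬¬(¬P ∧ ¬T)
= ¬¬¬(¬P ∧ ¬T)   (idempotence)
= ¬¬(P ∨ T)   (De Morgan)
= P ∨ T   (double negation)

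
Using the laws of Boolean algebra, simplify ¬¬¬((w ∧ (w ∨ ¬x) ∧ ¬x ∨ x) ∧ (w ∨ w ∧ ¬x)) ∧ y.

¬¬¬((w ∧ (w ∨ ¬x) ∧ ¬x ∨ x) ∧ (w ∨ w ∧ ¬x)) ∧ y
= ¬¬¬((w ∧ ¬x ∨ x) ∧ (w ∨ w ∧ ¬x)) ∧ y   — absorption
= ¬((w ∧ ¬x ∨ x) ∧ (w ∨ w ∧ ¬x)) ∧ y   — double negation
= ¬(w ∧ ¬x ∨ x ∧ w) ∧ y   — distribution
= ¬w ∧ y   — distribution

¬w ∧ y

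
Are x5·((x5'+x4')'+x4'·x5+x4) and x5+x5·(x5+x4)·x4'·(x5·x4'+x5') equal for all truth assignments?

Yes

E1: x5·((x5'+x4')'+x4'·x5+x4)
    = x5·(x5·x4+x4'·x5+x4)
    = x5·(x5+x4)
    = x5
E2: x5+x5·(x5+x4)·x4'·(x5·x4'+x5')
    = x5+x5·x4'·(x5·x4'+x5')
    = x5+x5·x4'
    = x5
Both reduce to x5, so they are equivalent.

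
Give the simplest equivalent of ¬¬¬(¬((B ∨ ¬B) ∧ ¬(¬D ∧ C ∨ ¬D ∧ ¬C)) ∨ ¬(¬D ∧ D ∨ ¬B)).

¬¬¬(¬((B ∨ ¬B) ∧ ¬(¬D ∧ C ∨ ¬D ∧ ¬C)) ∨ ¬(¬D ∧ D ∨ ¬B))
= ¬¬¬(¬¬(¬D ∧ C ∨ ¬D ∧ ¬C) ∨ ¬(¬D ∧ D ∨ ¬B))   (complement / identity)
= ¬¬¬(¬¬¬D ∨ ¬(¬D ∧ D ∨ ¬B))   (distribution)
= ¬¬¬(¬D ∨ ¬(¬D ∧ D ∨ ¬B))   (double negation)
= ¬(¬D ∨ ¬(¬D ∧ D ∨ ¬B))   (double negation)
= ¬(¬D ∨ ¬¬B)   (complement / identity)
= D ∧ ¬B   (De Morgan)

D ∧ ¬B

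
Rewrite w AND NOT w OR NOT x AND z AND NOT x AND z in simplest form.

NOT x AND z

w AND NOT w OR NOT x AND z AND NOT x AND z
= NOT x AND z AND NOT x AND z   [complement / identity]
= NOT x AND z   [idempotence]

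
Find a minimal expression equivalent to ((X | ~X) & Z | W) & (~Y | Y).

Z | W

((X | ~X) & Z | W) & (~Y | Y)
= (X | ~X) & Z | W
= Z | W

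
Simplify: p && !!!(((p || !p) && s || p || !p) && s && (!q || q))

p && !s

p && !!!(((p || !p) && s || p || !p) && s && (!q || q))
= p && !!!(((p || !p) && s || p || !p) && s)
= p && !!!((p || !p) && s)
= p && !!!s
= p && !s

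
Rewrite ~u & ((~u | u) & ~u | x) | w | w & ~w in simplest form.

~u & ((~u | u) & ~u | x) | w | w & ~w
= ~u & (~u | x) | w | w & ~w
= ~u & (~u | x) | w
= ~u | w

~u | w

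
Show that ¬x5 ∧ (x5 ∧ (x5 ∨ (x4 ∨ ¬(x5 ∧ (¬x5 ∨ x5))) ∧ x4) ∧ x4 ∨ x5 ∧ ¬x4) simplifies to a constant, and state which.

¬x5 ∧ (x5 ∧ (x5 ∨ (x4 ∨ ¬(x5 ∧ (¬x5 ∨ x5))) ∧ x4) ∧ x4 ∨ x5 ∧ ¬x4)
= ¬x5 ∧ (x5 ∧ (x5 ∨ (x4 ∨ ¬x5) ∧ x4) ∧ x4 ∨ x5 ∧ ¬x4)
= ¬x5 ∧ (x5 ∧ (x5 ∨ x4) ∧ x4 ∨ x5 ∧ ¬x4)
= ¬x5 ∧ (x5 ∧ x4 ∨ x5 ∧ ¬x4)
= ¬x5 ∧ x5
= False

False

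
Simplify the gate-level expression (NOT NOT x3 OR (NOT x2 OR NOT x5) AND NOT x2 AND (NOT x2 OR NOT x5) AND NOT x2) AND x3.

(NOT NOT x3 OR (NOT x2 OR NOT x5) AND NOT x2 AND (NOT x2 OR NOT x5) AND NOT x2) AND x3
= (NOT NOT x3 OR (NOT x2 OR NOT x5) AND NOT x2) AND x3   — idempotence
= (NOT NOT x3 OR NOT x2) AND x3   — absorption
= (x3 OR NOT x2) AND x3   — double negation
= x3   — absorption

x3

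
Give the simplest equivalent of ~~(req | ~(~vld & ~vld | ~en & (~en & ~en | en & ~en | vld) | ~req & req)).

~~(req | ~(~vld & ~vld | ~en & (~en & ~en | en & ~en | vld) | ~req & req))
= ~~(req | ~(~vld & ~vld | ~en & (~en | vld) | ~req & req))   (distribution)
= req | ~(~vld & ~vld | ~en & (~en | vld) | ~req & req)   (double negation)
= req | ~(~vld & ~vld | ~en & (~en | vld))   (complement / identity)
= req | ~(~vld | ~en & (~en | vld))   (idempotence)
= req | ~(~vld | ~en)   (absorption)
= req | vld & en   (De Morgan)

req | vld & en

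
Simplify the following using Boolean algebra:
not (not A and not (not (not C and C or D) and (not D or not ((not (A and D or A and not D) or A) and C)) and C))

A or not D and C

not (not A and not (not (not C and C or D) and (not D or not ((not (A and D or A and not D) or A) and C)) and C))
= not (not A and not (not (not C and C or D) and (not D or not ((not A or A) and C)) and C))
= not (not A and not (not (not C and C or D) and (not D or not C) and C))
= not (not A and not (not D and (not D or not C) and C))
= not (not A and not (not D and C))
= A or not D and C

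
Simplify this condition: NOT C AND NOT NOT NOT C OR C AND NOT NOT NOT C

NOT C

NOT C AND NOT NOT NOT C OR C AND NOT NOT NOT C
= NOT NOT NOT C
= NOT C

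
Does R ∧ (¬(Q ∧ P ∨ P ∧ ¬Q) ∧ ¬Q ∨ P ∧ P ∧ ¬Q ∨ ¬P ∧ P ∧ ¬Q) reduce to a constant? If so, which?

no

R ∧ (¬(Q ∧ P ∨ P ∧ ¬Q) ∧ ¬Q ∨ P ∧ P ∧ ¬Q ∨ ¬P ∧ P ∧ ¬Q)
= R ∧ (¬P ∧ ¬Q ∨ P ∧ P ∧ ¬Q ∨ ¬P ∧ P ∧ ¬Q)   (distribution)
= R ∧ (¬P ∧ ¬Q ∨ P ∧ ¬Q)   (distribution)
= R ∧ ¬Q   (distribution)
This depends on Q, R, so it is not a constant.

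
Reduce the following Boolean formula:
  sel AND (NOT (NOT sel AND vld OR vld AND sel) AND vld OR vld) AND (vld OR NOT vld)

sel AND (NOT (NOT sel AND vld OR vld AND sel) AND vld OR vld) AND (vld OR NOT vld)
= sel AND (NOT vld AND vld OR vld) AND (vld OR NOT vld)   [distribution]
= sel AND vld AND (vld OR NOT vld)   [complement / identity]
= sel AND vld   [complement / identity]

sel AND vld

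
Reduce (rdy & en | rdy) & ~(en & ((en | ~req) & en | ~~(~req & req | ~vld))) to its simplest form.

rdy & ~en

(rdy & en | rdy) & ~(en & ((en | ~req) & en | ~~(~req & req | ~vld)))
= (rdy & en | rdy) & ~(en & ((en | ~req) & en | ~~~vld))   — complement / identity
= (rdy & en | rdy) & ~(en & (en | ~~~vld))   — absorption
= (rdy & en | rdy) & ~(en & (en | ~vld))   — double negation
= rdy & ~(en & (en | ~vld))   — absorption
= rdy & ~en   — absorption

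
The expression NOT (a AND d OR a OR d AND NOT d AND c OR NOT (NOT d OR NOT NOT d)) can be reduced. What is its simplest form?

NOT a

NOT (a AND d OR a OR d AND NOT d AND c OR NOT (NOT d OR NOT NOT d))
= NOT (a OR d AND NOT d AND c OR NOT (NOT d OR NOT NOT d))
= NOT (a OR d AND NOT d AND c OR d AND NOT d)
= NOT (a OR d AND NOT d)
= NOT a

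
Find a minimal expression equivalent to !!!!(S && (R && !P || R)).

!!!!(S && (R && !P || R))
= !!(S && (R && !P || R))   (double negation)
= S && (R && !P || R)   (double negation)
= S && R   (absorption)

S && R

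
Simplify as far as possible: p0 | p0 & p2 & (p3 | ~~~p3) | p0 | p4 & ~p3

p0 | p0 & p2 & (p3 | ~~~p3) | p0 | p4 & ~p3
= p0 | p0 & p2 & (p3 | ~p3) | p0 | p4 & ~p3   [double negation]
= p0 | p0 & p2 | p0 | p4 & ~p3   [complement / identity]
= p0 | p0 | p4 & ~p3   [absorption]
= p0 | p4 & ~p3   [idempotence]

p0 | p4 & ~p3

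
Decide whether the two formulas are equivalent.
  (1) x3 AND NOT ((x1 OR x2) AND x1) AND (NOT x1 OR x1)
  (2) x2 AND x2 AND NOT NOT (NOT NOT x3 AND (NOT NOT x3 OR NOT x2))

E1: x3 AND NOT ((x1 OR x2) AND x1) AND (NOT x1 OR x1)
    = x3 AND NOT x1 AND (NOT x1 OR x1)
    = x3 AND NOT x1
E2: x2 AND x2 AND NOT NOT (NOT NOT x3 AND (NOT NOT x3 OR NOT x2))
    = x2 AND NOT NOT (NOT NOT x3 AND (NOT NOT x3 OR NOT x2))
    = x2 AND NOT NOT NOT NOT x3
    = x2 AND NOT NOT x3
    = x2 AND x3
These differ: at x1=0, x2=0, x3=1, E1 = 1 but E2 = 0.

No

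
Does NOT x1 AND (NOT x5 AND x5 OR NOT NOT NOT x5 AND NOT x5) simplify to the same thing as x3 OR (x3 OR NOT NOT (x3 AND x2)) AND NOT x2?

E1: NOT x1 AND (NOT x5 AND x5 OR NOT NOT NOT x5 AND NOT x5)
    = NOT x1 AND (NOT x5 AND x5 OR NOT x5 AND NOT x5)   — double negation
    = NOT x1 AND NOT x5   — distribution
E2: x3 OR (x3 OR NOT NOT (x3 AND x2)) AND NOT x2
    = x3 OR (x3 OR x3 AND x2) AND NOT x2   — double negation
    = x3 OR x3 AND NOT x2   — absorption
    = x3   — absorption
These differ: at x1=1, x2=1, x3=1, x5=0, E1 = 0 but E2 = 1.

No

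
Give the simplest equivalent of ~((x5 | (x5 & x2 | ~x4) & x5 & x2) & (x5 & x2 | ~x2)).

~x5

~((x5 | (x5 & x2 | ~x4) & x5 & x2) & (x5 & x2 | ~x2))
= ~((x5 | x5 & x2) & (x5 & x2 | ~x2))   (absorption)
= ~(x5 & ~x2 | x5 & x2)   (distribution)
= ~x5   (distribution)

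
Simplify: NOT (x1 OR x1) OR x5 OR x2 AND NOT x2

NOT x1 OR x5

NOT (x1 OR x1) OR x5 OR x2 AND NOT x2
= NOT x1 OR x5 OR x2 AND NOT x2   [idempotence]
= NOT x1 OR x5   [complement / identity]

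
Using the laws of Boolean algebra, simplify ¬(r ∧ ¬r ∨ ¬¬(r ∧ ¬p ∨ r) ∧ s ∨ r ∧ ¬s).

¬r

¬(r ∧ ¬r ∨ ¬¬(r ∧ ¬p ∨ r) ∧ s ∨ r ∧ ¬s)
= ¬(r ∧ ¬r ∨ ¬¬r ∧ s ∨ r ∧ ¬s)
= ¬(r ∧ ¬r ∨ r ∧ s ∨ r ∧ ¬s)
= ¬(r ∧ s ∨ r ∧ ¬s)
= ¬r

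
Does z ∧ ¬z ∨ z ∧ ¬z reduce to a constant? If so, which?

z ∧ ¬z ∨ z ∧ ¬z
= z ∧ ¬z   — idempotence
= False   — complement

yes, False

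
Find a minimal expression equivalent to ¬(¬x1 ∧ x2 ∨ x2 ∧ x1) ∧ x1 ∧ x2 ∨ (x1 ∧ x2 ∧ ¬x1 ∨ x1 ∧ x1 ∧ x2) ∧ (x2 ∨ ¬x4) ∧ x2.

x1 ∧ x2

¬(¬x1 ∧ x2 ∨ x2 ∧ x1) ∧ x1 ∧ x2 ∨ (x1 ∧ x2 ∧ ¬x1 ∨ x1 ∧ x1 ∧ x2) ∧ (x2 ∨ ¬x4) ∧ x2
= ¬x2 ∧ x1 ∧ x2 ∨ (x1 ∧ x2 ∧ ¬x1 ∨ x1 ∧ x1 ∧ x2) ∧ (x2 ∨ ¬x4) ∧ x2   [distribution]
= ¬x2 ∧ x1 ∧ x2 ∨ (x1 ∧ x2 ∧ ¬x1 ∨ x1 ∧ x1 ∧ x2) ∧ x2   [absorption]
= ¬x2 ∧ x1 ∧ x2 ∨ x1 ∧ x2 ∧ x2   [distribution]
= x1 ∧ x2   [distribution]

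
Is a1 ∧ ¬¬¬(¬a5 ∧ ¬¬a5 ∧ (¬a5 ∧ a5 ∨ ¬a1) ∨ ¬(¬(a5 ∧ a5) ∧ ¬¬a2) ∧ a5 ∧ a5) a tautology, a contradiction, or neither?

neither

a1 ∧ ¬¬¬(¬a5 ∧ ¬¬a5 ∧ (¬a5 ∧ a5 ∨ ¬a1) ∨ ¬(¬(a5 ∧ a5) ∧ ¬¬a2) ∧ a5 ∧ a5)
= a1 ∧ ¬¬¬(¬a5 ∧ a5 ∧ (¬a5 ∧ a5 ∨ ¬a1) ∨ ¬(¬(a5 ∧ a5) ∧ ¬¬a2) ∧ a5 ∧ a5)   (double negation)
= a1 ∧ ¬¬¬(¬a5 ∧ a5 ∨ ¬(¬(a5 ∧ a5) ∧ ¬¬a2) ∧ a5 ∧ a5)   (absorption)
= a1 ∧ ¬¬¬(¬a5 ∧ a5 ∨ (a5 ∧ a5 ∨ ¬a2) ∧ a5 ∧ a5)   (De Morgan)
= a1 ∧ ¬¬¬(¬a5 ∧ a5 ∨ a5 ∧ a5)   (absorption)
= a1 ∧ ¬(¬a5 ∧ a5 ∨ a5 ∧ a5)   (double negation)
= a1 ∧ ¬a5   (distribution)
This depends on a1, a5, so it is not a constant.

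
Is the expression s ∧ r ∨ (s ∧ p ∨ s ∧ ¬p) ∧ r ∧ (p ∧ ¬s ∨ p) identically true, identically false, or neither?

s ∧ r ∨ (s ∧ p ∨ s ∧ ¬p) ∧ r ∧ (p ∧ ¬s ∨ p)
= s ∧ r ∨ s ∧ r ∧ (p ∧ ¬s ∨ p)   [distribution]
= s ∧ r ∨ s ∧ r ∧ p   [absorption]
= s ∧ r   [absorption]
This depends on r, s, so it is not a constant.

neither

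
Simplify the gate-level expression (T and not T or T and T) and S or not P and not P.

T and S or not P

(T and not T or T and T) and S or not P and not P
= T and S or not P and not P   — distribution
= T and S or not P   — idempotence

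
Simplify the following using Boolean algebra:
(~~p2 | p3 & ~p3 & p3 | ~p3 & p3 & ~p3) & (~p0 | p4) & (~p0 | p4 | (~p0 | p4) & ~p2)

p2 & (~p0 | p4)

(~~p2 | p3 & ~p3 & p3 | ~p3 & p3 & ~p3) & (~p0 | p4) & (~p0 | p4 | (~p0 | p4) & ~p2)
= (~~p2 | p3 & ~p3 & p3 | ~p3 & p3 & ~p3) & (~p0 | p4) & (~p0 | p4)   (absorption)
= (~~p2 | ~p3 & p3) & (~p0 | p4) & (~p0 | p4)   (distribution)
= (~~p2 | ~p3 & p3) & (~p0 | p4)   (idempotence)
= (p2 | ~p3 & p3) & (~p0 | p4)   (double negation)
= p2 & (~p0 | p4)   (complement / identity)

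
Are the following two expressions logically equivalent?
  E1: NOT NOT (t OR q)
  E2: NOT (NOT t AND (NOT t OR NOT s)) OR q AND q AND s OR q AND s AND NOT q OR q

E1: NOT NOT (t OR q)
    = t OR q
E2: NOT (NOT t AND (NOT t OR NOT s)) OR q AND q AND s OR q AND s AND NOT q OR q
    = NOT NOT t OR q AND q AND s OR q AND s AND NOT q OR q
    = NOT NOT t OR q AND s OR q
    = NOT NOT t OR q
    = t OR q
Both reduce to t OR q, so they are equivalent.

Yes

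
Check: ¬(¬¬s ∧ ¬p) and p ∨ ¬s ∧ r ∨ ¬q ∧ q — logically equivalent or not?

No

E1: ¬(¬¬s ∧ ¬p)
    = ¬s ∨ p   — De Morgan
E2: p ∨ ¬s ∧ r ∨ ¬q ∧ q
    = p ∨ ¬s ∧ r   — complement / identity
These differ: at p=0, q=0, r=0, s=0, E1 = 1 but E2 = 0.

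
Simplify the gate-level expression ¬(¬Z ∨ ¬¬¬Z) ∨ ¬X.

¬(¬Z ∨ ¬¬¬Z) ∨ ¬X
= ¬(¬Z ∨ ¬Z) ∨ ¬X   [double negation]
= ¬¬Z ∨ ¬X   [idempotence]
= Z ∨ ¬X   [double negation]

Z ∨ ¬X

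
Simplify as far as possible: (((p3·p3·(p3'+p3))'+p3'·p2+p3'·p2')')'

p3'

(((p3·p3·(p3'+p3))'+p3'·p2+p3'·p2')')'
= (((p3·(p3'+p3))'+p3'·p2+p3'·p2')')'   (idempotence)
= (((p3·(p3'+p3))'+p3')')'   (distribution)
= ((p3'+p3')')'   (complement / identity)
= (p3·p3)'   (De Morgan)
= p3'   (idempotence)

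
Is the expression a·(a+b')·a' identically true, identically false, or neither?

a·(a+b')·a'
= a·a'   — absorption
= 0   — complement

identically false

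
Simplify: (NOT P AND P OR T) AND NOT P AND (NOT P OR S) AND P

(NOT P AND P OR T) AND NOT P AND (NOT P OR S) AND P
= (NOT P AND P OR T) AND NOT P AND P   — absorption
= NOT P AND P   — absorption
= FALSE   — complement

FALSE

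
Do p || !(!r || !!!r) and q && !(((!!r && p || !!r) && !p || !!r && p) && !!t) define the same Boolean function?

No

E1: p || !(!r || !!!r)
    = p || !(!r || !r)   (double negation)
    = p || !!r   (idempotence)
    = p || r   (double negation)
E2: q && !(((!!r && p || !!r) && !p || !!r && p) && !!t)
    = q && !((!!r && !p || !!r && p) && !!t)   (absorption)
    = q && !(!!r && !!t)   (distribution)
    = q && (!r || !t)   (De Morgan)
These differ: at p=0, q=0, r=1, t=0, E1 = 1 but E2 = 0.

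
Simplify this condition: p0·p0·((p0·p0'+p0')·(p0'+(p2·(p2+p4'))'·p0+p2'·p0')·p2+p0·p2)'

p0·p2'

p0·p0·((p0·p0'+p0')·(p0'+(p2·(p2+p4'))'·p0+p2'·p0')·p2+p0·p2)'
= p0·p0·((p0·p0'+p0')·(p0'+p2'·p0+p2'·p0')·p2+p0·p2)'   [absorption]
= p0·p0·((p0·p0'+p0')·(p0'+p2')·p2+p0·p2)'   [distribution]
= p0·p0·(p0'·(p0'+p2')·p2+p0·p2)'   [complement / identity]
= p0·p0·(p0'·p2+p0·p2)'   [absorption]
= p0·p0·p2'   [distribution]
= p0·p2'   [idempotence]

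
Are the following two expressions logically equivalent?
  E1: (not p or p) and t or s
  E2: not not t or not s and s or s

Yes

E1: (not p or p) and t or s
    = t or s   (complement / identity)
E2: not not t or not s and s or s
    = t or not s and s or s   (double negation)
    = t or s   (complement / identity)
Both reduce to t or s, so they are equivalent.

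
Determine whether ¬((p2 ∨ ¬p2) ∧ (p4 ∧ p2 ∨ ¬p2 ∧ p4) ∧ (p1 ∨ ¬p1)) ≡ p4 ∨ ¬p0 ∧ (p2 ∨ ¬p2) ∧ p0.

E1: ¬((p2 ∨ ¬p2) ∧ (p4 ∧ p2 ∨ ¬p2 ∧ p4) ∧ (p1 ∨ ¬p1))
    = ¬((p4 ∧ p2 ∨ ¬p2 ∧ p4) ∧ (p1 ∨ ¬p1))   [complement / identity]
    = ¬(p4 ∧ (p1 ∨ ¬p1))   [distribution]
    = ¬p4   [complement / identity]
E2: p4 ∨ ¬p0 ∧ (p2 ∨ ¬p2) ∧ p0
    = p4 ∨ ¬p0 ∧ p0   [complement / identity]
    = p4   [complement / identity]
These differ: at p0=0, p1=0, p2=0, p4=1, E1 = 0 but E2 = 1.

No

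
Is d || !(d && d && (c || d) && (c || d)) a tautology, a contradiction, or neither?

tautology

d || !(d && d && (c || d) && (c || d))
= d || !(d && d && (d && d || c))   [distribution]
= d || !(d && d)   [absorption]
= d || !d   [idempotence]
= true   [complement]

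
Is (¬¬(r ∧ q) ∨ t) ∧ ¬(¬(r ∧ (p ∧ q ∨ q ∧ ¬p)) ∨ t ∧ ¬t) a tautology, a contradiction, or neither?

(¬¬(r ∧ q) ∨ t) ∧ ¬(¬(r ∧ (p ∧ q ∨ q ∧ ¬p)) ∨ t ∧ ¬t)
= (¬¬(r ∧ q) ∨ t) ∧ ¬(¬(r ∧ q) ∨ t ∧ ¬t)   (distribution)
= (¬¬(r ∧ q) ∨ t) ∧ ¬¬(r ∧ q)   (complement / identity)
= ¬¬(r ∧ q)   (absorption)
= r ∧ q   (double negation)
This depends on q, r, so it is not a constant.

neither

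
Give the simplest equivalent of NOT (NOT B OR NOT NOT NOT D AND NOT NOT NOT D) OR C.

NOT (NOT B OR NOT NOT NOT D AND NOT NOT NOT D) OR C
= NOT (NOT B OR NOT NOT NOT D) OR C   (idempotence)
= NOT (NOT B OR NOT D) OR C   (double negation)
= B AND D OR C   (De Morgan)

B AND D OR C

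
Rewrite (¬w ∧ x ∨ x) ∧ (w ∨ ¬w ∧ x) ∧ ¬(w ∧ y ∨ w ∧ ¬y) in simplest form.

x ∧ ¬w

(¬w ∧ x ∨ x) ∧ (w ∨ ¬w ∧ x) ∧ ¬(w ∧ y ∨ w ∧ ¬y)
= (¬w ∧ x ∨ x ∧ w) ∧ ¬(w ∧ y ∨ w ∧ ¬y)
= (¬w ∧ x ∨ x ∧ w) ∧ ¬w
= x ∧ ¬w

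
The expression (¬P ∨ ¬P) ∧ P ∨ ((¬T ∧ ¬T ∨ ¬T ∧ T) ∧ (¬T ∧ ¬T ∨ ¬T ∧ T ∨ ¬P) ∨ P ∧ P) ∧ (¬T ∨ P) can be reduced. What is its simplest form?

¬T ∨ P

(¬P ∨ ¬P) ∧ P ∨ ((¬T ∧ ¬T ∨ ¬T ∧ T) ∧ (¬T ∧ ¬T ∨ ¬T ∧ T ∨ ¬P) ∨ P ∧ P) ∧ (¬T ∨ P)
= (¬P ∨ ¬P) ∧ P ∨ (¬T ∧ ¬T ∨ ¬T ∧ T ∨ P ∧ P) ∧ (¬T ∨ P)   (absorption)
= ¬P ∧ P ∨ (¬T ∧ ¬T ∨ ¬T ∧ T ∨ P ∧ P) ∧ (¬T ∨ P)   (idempotence)
= (¬T ∧ ¬T ∨ ¬T ∧ T ∨ P ∧ P) ∧ (¬T ∨ P)   (complement / identity)
= (¬T ∧ ¬T ∨ ¬T ∧ T ∨ P) ∧ (¬T ∨ P)   (idempotence)
= (¬T ∨ P) ∧ (¬T ∨ P)   (distribution)
= ¬T ∨ P   (idempotence)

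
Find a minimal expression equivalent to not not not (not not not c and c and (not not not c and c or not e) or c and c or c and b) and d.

not c and d

not not not (not not not c and c and (not not not c and c or not e) or c and c or c and b) and d
= not not not (not not not c and c or c and c or c and b) and d   [absorption]
= not not not (not c and c or c and c or c and b) and d   [double negation]
= not not not (c or c and b) and d   [distribution]
= not (c or c and b) and d   [double negation]
= not c and d   [absorption]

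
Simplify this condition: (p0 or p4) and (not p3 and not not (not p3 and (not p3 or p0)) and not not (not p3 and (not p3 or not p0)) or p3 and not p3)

(p0 or p4) and (not p3 and not not (not p3 and (not p3 or p0)) and not not (not p3 and (not p3 or not p0)) or p3 and not p3)
= (p0 or p4) and (not p3 and not not (not p3 and (not p3 or p0)) and not not not p3 or p3 and not p3)   [absorption]
= (p0 or p4) and (not p3 and not not not p3 and not not not p3 or p3 and not p3)   [absorption]
= (p0 or p4) and (not p3 and not not not p3 or p3 and not p3)   [idempotence]
= (p0 or p4) and (not p3 and not p3 or p3 and not p3)   [double negation]
= (p0 or p4) and not p3   [distribution]

(p0 or p4) and not p3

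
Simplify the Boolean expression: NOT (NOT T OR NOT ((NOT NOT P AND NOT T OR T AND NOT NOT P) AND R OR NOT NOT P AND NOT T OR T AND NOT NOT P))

NOT (NOT T OR NOT ((NOT NOT P AND NOT T OR T AND NOT NOT P) AND R OR NOT NOT P AND NOT T OR T AND NOT NOT P))
= NOT (NOT T OR NOT (NOT NOT P AND NOT T OR T AND NOT NOT P))   — absorption
= T AND (NOT NOT P AND NOT T OR T AND NOT NOT P)   — De Morgan
= T AND NOT NOT P   — distribution
= T AND P   — double negation

T AND P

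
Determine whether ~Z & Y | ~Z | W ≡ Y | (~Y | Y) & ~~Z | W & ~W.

No

E1: ~Z & Y | ~Z | W
    = ~Z | W   — absorption
E2: Y | (~Y | Y) & ~~Z | W & ~W
    = Y | ~~Z | W & ~W   — complement / identity
    = Y | ~~Z   — complement / identity
    = Y | Z   — double negation
These differ: at W=0, Y=0, Z=0, E1 = 1 but E2 = 0.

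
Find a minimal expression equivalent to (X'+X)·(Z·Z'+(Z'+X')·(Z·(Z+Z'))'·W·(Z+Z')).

Z'·W

(X'+X)·(Z·Z'+(Z'+X')·(Z·(Z+Z'))'·W·(Z+Z'))
= (X'+X)·(Z·Z'+(Z'+X')·Z'·W·(Z+Z'))
= (X'+X)·(Z'+X')·Z'·W·(Z+Z')
= (X'+X)·Z'·W·(Z+Z')
= (X'+X)·Z'·W
= Z'·W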